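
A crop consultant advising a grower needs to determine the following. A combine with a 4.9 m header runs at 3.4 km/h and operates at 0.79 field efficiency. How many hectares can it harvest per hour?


C = w * v * eta_f / 10
  = 4.9 * 3.4 * 0.79 / 10
  = 13.16 / 10
  = 1.32 ha/h


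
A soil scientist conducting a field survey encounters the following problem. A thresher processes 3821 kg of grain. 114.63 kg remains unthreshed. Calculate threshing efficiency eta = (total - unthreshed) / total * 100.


eta = (total - unthreshed) / total * 100
    = (3821 - 114.63) / 3821 * 100
    = 3706.37 / 3821 * 100
    = 97%


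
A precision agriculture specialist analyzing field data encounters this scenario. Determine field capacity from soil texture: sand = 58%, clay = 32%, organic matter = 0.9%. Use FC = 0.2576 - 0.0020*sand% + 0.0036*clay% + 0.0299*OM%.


FC = 0.2576 - 0.0020*58 + 0.0036*32 + 0.0299*0.9
   = 0.2576 - 0.1160 + 0.1152 + 0.0269
   = 0.2837


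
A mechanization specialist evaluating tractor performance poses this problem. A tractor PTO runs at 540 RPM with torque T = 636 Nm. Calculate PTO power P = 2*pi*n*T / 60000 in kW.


P = 2*pi*n*T / 60000
  = 2*pi * 540 * 636 / 60000
  = 2157897.16 / 60000
  = 35.96 kW


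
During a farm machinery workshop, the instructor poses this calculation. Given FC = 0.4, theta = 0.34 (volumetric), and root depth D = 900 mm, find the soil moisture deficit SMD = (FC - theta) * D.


SMD = (FC - theta) * D
    = (0.4 - 0.34) * 900
    = 0.060 * 900
    = 54 mm


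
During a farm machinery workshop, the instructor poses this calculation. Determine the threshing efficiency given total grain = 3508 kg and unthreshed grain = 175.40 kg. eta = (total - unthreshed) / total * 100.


eta = (total - unthreshed) / total * 100
    = (3508 - 175.40) / 3508 * 100
    = 3332.60 / 3508 * 100
    = 95%


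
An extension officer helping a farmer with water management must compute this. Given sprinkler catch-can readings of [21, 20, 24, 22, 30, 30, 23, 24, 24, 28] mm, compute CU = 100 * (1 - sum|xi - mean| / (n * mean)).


xbar = 246 / 10 = 24.600
sum|xi - xbar| = 28.400
CU = 100 * (1 - 28.400 / (10 * 24.600))
   = 100 * (1 - 0.1154)
   = 88.46%


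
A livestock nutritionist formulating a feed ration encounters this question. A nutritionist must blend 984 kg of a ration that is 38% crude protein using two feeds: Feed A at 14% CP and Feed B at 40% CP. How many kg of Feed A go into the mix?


parts_A = CP_b - target = 40 - 38 = 2
parts_B = target - CP_a = 38 - 14 = 24
total_parts = 2 + 24 = 26
Feed A = 984 * 2 / 26 = 75.69 kg
Feed B = 984 * 24 / 26 = 908.31 kg

75.69 kg


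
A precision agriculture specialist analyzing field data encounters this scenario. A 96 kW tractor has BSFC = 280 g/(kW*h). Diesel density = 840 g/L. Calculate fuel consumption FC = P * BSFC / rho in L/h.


FC = P * BSFC / rho_fuel
   = 96 * 280 / 840
   = 26880 / 840
   = 32 L/h


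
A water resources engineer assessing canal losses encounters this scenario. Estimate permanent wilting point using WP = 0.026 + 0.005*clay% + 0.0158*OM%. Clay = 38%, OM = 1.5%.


WP = 0.026 + 0.005*38 + 0.0158*1.5
   = 0.026 + 0.1900 + 0.0237
   = 0.2397


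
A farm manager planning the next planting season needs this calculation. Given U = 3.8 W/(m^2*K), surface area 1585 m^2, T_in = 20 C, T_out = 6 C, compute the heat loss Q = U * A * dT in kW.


dT = 20 - (6) = 14 K
Q = U * A * dT
  = 3.8 * 1585 * 14
  = 84322 W = 84.32 kW


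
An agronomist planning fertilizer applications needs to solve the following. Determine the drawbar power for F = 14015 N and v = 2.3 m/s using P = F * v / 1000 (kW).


P = F * v / 1000
  = 14015 * 2.3 / 1000
  = 32234.50 / 1000
  = 32.23 kW


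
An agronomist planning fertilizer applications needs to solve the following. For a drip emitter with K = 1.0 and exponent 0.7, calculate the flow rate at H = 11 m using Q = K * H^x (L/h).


Q = K * H^x
  = 1.0 * 11^0.7
  = 1.0 * 5.3577
  = 5.36 L/h


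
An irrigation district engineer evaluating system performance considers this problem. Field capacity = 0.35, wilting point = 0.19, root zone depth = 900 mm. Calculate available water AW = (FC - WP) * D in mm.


AW = (FC - WP) * D
   = (0.35 - 0.19) * 900
   = 0.16 * 900
   = 144 mm


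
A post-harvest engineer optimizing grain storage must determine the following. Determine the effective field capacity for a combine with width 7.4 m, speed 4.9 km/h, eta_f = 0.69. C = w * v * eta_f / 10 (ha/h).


C = w * v * eta_f / 10
  = 7.4 * 4.9 * 0.69 / 10
  = 25.02 / 10
  = 2.50 ha/h


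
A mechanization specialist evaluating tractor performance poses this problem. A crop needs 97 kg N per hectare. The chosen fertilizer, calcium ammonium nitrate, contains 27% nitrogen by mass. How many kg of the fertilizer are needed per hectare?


Rate = N_required / (N_content / 100)
     = 97 / (27 / 100)
     = 97 / 0.27
     = 359.26 kg/ha


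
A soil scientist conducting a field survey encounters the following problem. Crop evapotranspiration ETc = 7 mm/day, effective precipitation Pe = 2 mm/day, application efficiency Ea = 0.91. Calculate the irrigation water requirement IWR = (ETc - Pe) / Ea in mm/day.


IWR = (ETc - Pe) / Ea
    = (7 - 2) / 0.91
    = 5 / 0.91
    = 5.49 mm/day


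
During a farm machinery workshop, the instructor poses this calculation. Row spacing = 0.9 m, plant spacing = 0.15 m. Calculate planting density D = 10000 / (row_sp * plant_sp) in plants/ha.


D = 10000 / (row_sp * plant_sp)
  = 10000 / (0.9 * 0.15)
  = 10000 / 0.1350
  = 74074.07 plants/ha


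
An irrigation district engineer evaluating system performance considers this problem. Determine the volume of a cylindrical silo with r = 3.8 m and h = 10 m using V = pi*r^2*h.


V = pi * r^2 * h
  = pi * 3.8^2 * 10
  = pi * 14.44 * 10
  = 453.65 m^3


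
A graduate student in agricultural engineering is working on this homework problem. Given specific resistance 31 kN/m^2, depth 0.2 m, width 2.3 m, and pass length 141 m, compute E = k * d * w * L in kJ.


E = k * d * w * L
  = 31 * 0.2 * 2.3 * 141
  = 2010.66 kJ


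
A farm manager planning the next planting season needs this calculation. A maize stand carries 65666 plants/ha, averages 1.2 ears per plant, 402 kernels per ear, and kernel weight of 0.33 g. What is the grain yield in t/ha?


Y = density * ears * kernels * kw
  = 65666 * 1.2 * 402 * 0.33 g/ha
  = 10453501.87 g/ha
  = 10453.50 kg/ha = 10.45 t/ha


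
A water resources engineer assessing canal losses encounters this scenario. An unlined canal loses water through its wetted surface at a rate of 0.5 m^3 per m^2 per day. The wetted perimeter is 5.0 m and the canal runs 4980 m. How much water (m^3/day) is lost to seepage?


S = C * P * L
  = 0.5 * 5.0 * 4980
  = 12450 m^3/day


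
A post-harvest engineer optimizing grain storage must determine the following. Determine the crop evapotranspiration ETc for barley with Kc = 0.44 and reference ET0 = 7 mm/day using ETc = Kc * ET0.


ETc = Kc * ET0
    = 0.44 * 7
    = 3.08 mm/day


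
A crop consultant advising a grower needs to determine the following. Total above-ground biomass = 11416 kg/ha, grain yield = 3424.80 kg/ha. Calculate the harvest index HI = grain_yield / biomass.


HI = grain_yield / biomass
   = 3424.80 / 11416
   = 0.30


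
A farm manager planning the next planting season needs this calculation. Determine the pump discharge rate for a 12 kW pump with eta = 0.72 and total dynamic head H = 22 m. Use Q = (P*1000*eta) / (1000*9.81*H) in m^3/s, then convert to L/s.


Q = (P * 1000 * eta) / (rho * g * H)
  = (12 * 1000 * 0.72) / (1000 * 9.81 * 22)
  = 8640 / 215820
  = 0.04003 m^3/s = 40.03 L/s


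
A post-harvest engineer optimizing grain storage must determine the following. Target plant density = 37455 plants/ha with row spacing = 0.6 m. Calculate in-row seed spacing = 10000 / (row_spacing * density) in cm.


spacing = 10000 / (row_sp * density)
        = 10000 / (0.6 * 37455)
        = 10000 / 22473
        = 0.44498 m = 44.50 cm


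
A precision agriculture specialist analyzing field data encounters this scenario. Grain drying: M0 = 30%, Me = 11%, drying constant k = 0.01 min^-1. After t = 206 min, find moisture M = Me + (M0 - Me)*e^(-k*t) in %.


M = Me + (M0 - Me) * e^(-k*t)
  = 11 + (30 - 11) * e^(-0.01*206)
  = 11 + 19 * e^(-2.060)
  = 11 + 19 * 0.12745
  = 11 + 2.4216
  = 13.42%


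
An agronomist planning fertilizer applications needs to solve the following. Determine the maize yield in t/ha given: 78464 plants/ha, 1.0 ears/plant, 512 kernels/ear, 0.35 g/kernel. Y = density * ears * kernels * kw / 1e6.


Y = density * ears * kernels * kw
  = 78464 * 1.0 * 512 * 0.35 g/ha
  = 14060748.80 g/ha
  = 14060.75 kg/ha = 14.06 t/ha


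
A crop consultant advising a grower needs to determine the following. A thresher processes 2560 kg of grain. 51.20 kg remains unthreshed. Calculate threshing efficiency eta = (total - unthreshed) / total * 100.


eta = (total - unthreshed) / total * 100
    = (2560 - 51.20) / 2560 * 100
    = 2508.80 / 2560 * 100
    = 98%


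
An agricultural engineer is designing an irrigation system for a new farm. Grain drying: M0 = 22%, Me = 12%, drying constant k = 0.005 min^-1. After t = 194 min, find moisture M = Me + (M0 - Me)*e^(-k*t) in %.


M = Me + (M0 - Me) * e^(-k*t)
  = 12 + (22 - 12) * e^(-0.005*194)
  = 12 + 10 * e^(-0.970)
  = 12 + 10 * 0.37908
  = 12 + 3.7908
  = 15.79%


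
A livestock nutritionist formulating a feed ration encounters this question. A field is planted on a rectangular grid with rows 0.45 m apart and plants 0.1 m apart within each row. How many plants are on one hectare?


D = 10000 / (row_sp * plant_sp)
  = 10000 / (0.45 * 0.1)
  = 10000 / 0.0450
  = 222222.22 plants/ha


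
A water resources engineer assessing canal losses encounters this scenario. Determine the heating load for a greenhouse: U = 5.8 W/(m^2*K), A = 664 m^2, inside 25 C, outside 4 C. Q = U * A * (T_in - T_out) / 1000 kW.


dT = 25 - (4) = 21 K
Q = U * A * dT
  = 5.8 * 664 * 21
  = 80875.20 W = 80.88 kW


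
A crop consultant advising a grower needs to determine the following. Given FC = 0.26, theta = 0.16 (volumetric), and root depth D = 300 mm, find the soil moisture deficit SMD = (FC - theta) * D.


SMD = (FC - theta) * D
    = (0.26 - 0.16) * 300
    = 0.100 * 300
    = 30 mm


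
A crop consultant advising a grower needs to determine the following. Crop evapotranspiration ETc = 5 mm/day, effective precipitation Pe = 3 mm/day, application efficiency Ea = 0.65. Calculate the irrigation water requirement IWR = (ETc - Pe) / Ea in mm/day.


IWR = (ETc - Pe) / Ea
    = (5 - 3) / 0.65
    = 2 / 0.65
    = 3.08 mm/day


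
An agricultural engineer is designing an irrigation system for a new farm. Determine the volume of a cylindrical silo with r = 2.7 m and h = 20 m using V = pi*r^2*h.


V = pi * r^2 * h
  = pi * 2.7^2 * 20
  = pi * 7.29 * 20
  = 458.04 m^3


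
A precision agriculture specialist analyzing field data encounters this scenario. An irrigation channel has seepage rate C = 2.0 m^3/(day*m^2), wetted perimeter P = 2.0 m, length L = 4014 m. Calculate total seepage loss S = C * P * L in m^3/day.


S = C * P * L
  = 2.0 * 2.0 * 4014
  = 16056 m^3/day


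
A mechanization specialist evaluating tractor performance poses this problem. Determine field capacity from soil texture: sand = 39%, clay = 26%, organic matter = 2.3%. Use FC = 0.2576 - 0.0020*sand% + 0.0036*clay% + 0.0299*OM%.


FC = 0.2576 - 0.0020*39 + 0.0036*26 + 0.0299*2.3
   = 0.2576 - 0.0780 + 0.0936 + 0.0688
   = 0.3420


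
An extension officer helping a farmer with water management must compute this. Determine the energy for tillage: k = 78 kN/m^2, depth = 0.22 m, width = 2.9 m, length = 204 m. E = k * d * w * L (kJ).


E = k * d * w * L
  = 78 * 0.22 * 2.9 * 204
  = 10151.86 kJ


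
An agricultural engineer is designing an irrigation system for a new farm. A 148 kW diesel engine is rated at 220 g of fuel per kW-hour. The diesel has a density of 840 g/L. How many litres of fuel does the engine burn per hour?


FC = P * BSFC / rho_fuel
   = 148 * 220 / 840
   = 32560 / 840
   = 38.76 L/h


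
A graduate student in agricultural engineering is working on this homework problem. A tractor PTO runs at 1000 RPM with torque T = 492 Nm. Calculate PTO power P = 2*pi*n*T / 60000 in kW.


P = 2*pi*n*T / 60000
  = 2*pi * 1000 * 492 / 60000
  = 3091327.17 / 60000
  = 51.52 kW


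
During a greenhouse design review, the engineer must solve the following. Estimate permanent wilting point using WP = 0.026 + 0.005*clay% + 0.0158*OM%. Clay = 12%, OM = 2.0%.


WP = 0.026 + 0.005*12 + 0.0158*2.0
   = 0.026 + 0.0600 + 0.0316
   = 0.1176


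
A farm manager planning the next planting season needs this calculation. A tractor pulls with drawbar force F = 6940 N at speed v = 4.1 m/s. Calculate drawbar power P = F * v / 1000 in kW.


P = F * v / 1000
  = 6940 * 4.1 / 1000
  = 28454 / 1000
  = 28.45 kW


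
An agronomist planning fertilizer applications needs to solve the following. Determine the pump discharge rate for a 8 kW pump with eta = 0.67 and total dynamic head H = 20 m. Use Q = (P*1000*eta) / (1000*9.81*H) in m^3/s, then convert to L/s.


Q = (P * 1000 * eta) / (rho * g * H)
  = (8 * 1000 * 0.67) / (1000 * 9.81 * 20)
  = 5360 / 196200
  = 0.02732 m^3/s = 27.32 L/s


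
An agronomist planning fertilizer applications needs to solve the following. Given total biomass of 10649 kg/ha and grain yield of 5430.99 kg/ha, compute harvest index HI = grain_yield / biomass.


HI = grain_yield / biomass
   = 5430.99 / 10649
   = 0.51


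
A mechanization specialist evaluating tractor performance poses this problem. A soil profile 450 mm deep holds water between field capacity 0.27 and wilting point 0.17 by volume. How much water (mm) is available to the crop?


AW = (FC - WP) * D
   = (0.27 - 0.17) * 450
   = 0.10 * 450
   = 45 mm


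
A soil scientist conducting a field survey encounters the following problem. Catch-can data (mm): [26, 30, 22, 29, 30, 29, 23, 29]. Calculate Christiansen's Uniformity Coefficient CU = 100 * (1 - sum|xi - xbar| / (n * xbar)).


xbar = 218 / 8 = 27.250
sum|xi - xbar| = 21.500
CU = 100 * (1 - 21.500 / (8 * 27.250))
   = 100 * (1 - 0.0986)
   = 90.14%


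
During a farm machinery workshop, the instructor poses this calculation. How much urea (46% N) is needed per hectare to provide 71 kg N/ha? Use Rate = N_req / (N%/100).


Rate = N_required / (N_content / 100)
     = 71 / (46 / 100)
     = 71 / 0.46
     = 154.35 kg/ha


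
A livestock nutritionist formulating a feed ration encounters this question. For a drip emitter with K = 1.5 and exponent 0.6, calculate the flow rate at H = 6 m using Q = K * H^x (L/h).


Q = K * H^x
  = 1.5 * 6^0.6
  = 1.5 * 2.9302
  = 4.40 L/h


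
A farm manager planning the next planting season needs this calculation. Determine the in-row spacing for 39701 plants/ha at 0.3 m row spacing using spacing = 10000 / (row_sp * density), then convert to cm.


spacing = 10000 / (row_sp * density)
        = 10000 / (0.3 * 39701)
        = 10000 / 11910.30
        = 0.83961 m = 83.96 cm


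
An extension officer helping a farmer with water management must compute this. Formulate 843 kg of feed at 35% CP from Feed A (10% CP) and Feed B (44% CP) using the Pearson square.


parts_A = CP_b - target = 44 - 35 = 9
parts_B = target - CP_a = 35 - 10 = 25
total_parts = 9 + 25 = 34
Feed A = 843 * 9 / 34 = 223.15 kg
Feed B = 843 * 25 / 34 = 619.85 kg

223.15 kg


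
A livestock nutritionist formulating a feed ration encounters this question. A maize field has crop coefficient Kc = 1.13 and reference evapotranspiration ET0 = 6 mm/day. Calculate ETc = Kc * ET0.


ETc = Kc * ET0
    = 1.13 * 6
    = 6.78 mm/day


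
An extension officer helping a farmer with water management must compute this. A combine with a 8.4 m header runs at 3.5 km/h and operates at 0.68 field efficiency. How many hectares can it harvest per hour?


C = w * v * eta_f / 10
  = 8.4 * 3.5 * 0.68 / 10
  = 19.99 / 10
  = 2.00 ha/h


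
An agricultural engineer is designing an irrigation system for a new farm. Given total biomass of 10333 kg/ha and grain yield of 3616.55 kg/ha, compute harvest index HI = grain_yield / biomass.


HI = grain_yield / biomass
   = 3616.55 / 10333
   = 0.35


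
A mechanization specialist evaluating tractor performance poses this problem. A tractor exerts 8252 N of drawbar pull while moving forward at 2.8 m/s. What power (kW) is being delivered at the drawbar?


P = F * v / 1000
  = 8252 * 2.8 / 1000
  = 23105.60 / 1000
  = 23.11 kW


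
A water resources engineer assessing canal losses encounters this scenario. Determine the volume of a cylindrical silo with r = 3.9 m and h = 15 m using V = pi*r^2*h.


V = pi * r^2 * h
  = pi * 3.9^2 * 15
  = pi * 15.21 * 15
  = 716.75 m^3


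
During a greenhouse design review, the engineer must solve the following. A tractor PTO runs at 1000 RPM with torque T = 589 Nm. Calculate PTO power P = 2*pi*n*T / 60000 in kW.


P = 2*pi*n*T / 60000
  = 2*pi * 1000 * 589 / 60000
  = 3700796.15 / 60000
  = 61.68 kW


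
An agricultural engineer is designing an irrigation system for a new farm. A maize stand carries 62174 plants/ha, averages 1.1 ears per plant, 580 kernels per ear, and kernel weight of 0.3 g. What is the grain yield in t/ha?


Y = density * ears * kernels * kw
  = 62174 * 1.1 * 580 * 0.3 g/ha
  = 11900103.60 g/ha
  = 11900.10 kg/ha = 11.90 t/ha


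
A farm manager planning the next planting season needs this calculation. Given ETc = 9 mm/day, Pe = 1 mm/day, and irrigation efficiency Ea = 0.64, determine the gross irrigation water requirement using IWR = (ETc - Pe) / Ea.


IWR = (ETc - Pe) / Ea
    = (9 - 1) / 0.64
    = 8 / 0.64
    = 12.50 mm/day


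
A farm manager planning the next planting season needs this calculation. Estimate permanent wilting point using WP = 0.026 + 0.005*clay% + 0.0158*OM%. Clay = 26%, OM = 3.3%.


WP = 0.026 + 0.005*26 + 0.0158*3.3
   = 0.026 + 0.1300 + 0.0521
   = 0.2081


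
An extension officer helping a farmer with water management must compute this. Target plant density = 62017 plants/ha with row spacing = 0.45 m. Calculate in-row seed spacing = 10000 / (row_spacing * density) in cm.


spacing = 10000 / (row_sp * density)
        = 10000 / (0.45 * 62017)
        = 10000 / 27907.65
        = 0.35832 m = 35.83 cm


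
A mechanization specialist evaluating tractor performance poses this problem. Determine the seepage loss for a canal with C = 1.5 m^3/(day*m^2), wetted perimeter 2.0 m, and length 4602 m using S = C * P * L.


S = C * P * L
  = 1.5 * 2.0 * 4602
  = 13806 m^3/day


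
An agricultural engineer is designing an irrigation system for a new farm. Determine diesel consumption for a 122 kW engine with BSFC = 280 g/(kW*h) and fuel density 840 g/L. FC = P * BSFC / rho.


FC = P * BSFC / rho_fuel
   = 122 * 280 / 840
   = 34160 / 840
   = 40.67 L/h


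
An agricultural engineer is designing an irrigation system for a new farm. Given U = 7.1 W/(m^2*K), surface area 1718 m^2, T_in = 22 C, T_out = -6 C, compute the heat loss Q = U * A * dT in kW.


dT = 22 - (-6) = 28 K
Q = U * A * dT
  = 7.1 * 1718 * 28
  = 341538.40 W = 341.54 kW


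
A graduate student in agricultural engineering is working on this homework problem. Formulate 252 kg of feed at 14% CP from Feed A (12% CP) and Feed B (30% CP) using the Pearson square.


parts_A = CP_b - target = 30 - 14 = 16
parts_B = target - CP_a = 14 - 12 = 2
total_parts = 16 + 2 = 18
Feed A = 252 * 16 / 18 = 224 kg
Feed B = 252 * 2 / 18 = 28 kg

224 kg


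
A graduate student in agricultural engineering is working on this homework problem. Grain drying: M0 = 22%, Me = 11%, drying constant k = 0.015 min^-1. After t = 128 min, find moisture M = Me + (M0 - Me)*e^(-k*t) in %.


M = Me + (M0 - Me) * e^(-k*t)
  = 11 + (22 - 11) * e^(-0.015*128)
  = 11 + 11 * e^(-1.920)
  = 11 + 11 * 0.14661
  = 11 + 1.6127
  = 12.61%


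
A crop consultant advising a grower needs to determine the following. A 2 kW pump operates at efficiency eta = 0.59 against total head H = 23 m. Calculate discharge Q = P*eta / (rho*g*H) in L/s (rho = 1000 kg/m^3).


Q = (P * 1000 * eta) / (rho * g * H)
  = (2 * 1000 * 0.59) / (1000 * 9.81 * 23)
  = 1180 / 225630
  = 0.00523 m^3/s = 5.23 L/s


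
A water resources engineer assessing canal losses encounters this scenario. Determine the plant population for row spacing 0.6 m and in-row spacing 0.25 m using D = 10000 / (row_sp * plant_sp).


D = 10000 / (row_sp * plant_sp)
  = 10000 / (0.6 * 0.25)
  = 10000 / 0.1500
  = 66666.67 plants/ha


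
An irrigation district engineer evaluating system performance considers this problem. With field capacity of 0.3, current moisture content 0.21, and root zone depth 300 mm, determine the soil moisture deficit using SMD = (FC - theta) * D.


SMD = (FC - theta) * D
    = (0.3 - 0.21) * 300
    = 0.090 * 300
    = 27 mm


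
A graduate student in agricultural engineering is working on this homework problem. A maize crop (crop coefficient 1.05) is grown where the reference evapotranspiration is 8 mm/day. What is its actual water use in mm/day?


ETc = Kc * ET0
    = 1.05 * 8
    = 8.40 mm/day


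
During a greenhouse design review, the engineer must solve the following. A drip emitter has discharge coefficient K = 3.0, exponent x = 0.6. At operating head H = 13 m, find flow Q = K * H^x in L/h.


Q = K * H^x
  = 3.0 * 13^0.6
  = 3.0 * 4.6598
  = 13.98 L/h


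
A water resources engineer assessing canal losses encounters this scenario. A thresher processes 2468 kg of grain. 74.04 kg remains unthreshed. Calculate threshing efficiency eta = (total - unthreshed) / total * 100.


eta = (total - unthreshed) / total * 100
    = (2468 - 74.04) / 2468 * 100
    = 2393.96 / 2468 * 100
    = 97%


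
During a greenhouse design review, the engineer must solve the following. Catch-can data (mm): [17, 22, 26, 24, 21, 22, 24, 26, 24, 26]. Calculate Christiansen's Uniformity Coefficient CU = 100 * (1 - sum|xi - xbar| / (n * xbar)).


xbar = 232 / 10 = 23.200
sum|xi - xbar| = 21.600
CU = 100 * (1 - 21.600 / (10 * 23.200))
   = 100 * (1 - 0.0931)
   = 90.69%


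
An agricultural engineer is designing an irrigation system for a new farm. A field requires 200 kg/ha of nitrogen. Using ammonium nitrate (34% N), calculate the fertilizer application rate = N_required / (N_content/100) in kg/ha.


Rate = N_required / (N_content / 100)
     = 200 / (34 / 100)
     = 200 / 0.34
     = 588.24 kg/ha


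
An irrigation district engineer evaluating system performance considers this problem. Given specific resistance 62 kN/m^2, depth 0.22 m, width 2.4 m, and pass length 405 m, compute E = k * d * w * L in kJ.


E = k * d * w * L
  = 62 * 0.22 * 2.4 * 405
  = 13258.08 kJ


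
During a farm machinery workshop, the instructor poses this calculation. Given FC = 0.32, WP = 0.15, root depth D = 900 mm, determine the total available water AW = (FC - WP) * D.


AW = (FC - WP) * D
   = (0.32 - 0.15) * 900
   = 0.17 * 900
   = 153 mm


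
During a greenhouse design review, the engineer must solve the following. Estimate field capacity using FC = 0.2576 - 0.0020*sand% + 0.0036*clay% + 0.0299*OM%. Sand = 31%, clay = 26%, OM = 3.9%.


FC = 0.2576 - 0.0020*31 + 0.0036*26 + 0.0299*3.9
   = 0.2576 - 0.0620 + 0.0936 + 0.1166
   = 0.4058


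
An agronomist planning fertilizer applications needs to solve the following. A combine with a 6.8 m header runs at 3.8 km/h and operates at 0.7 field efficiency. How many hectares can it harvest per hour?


C = w * v * eta_f / 10
  = 6.8 * 3.8 * 0.7 / 10
  = 18.09 / 10
  = 1.81 ha/h


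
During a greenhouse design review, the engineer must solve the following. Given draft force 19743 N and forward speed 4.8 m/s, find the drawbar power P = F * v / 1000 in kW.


P = F * v / 1000
  = 19743 * 4.8 / 1000
  = 94766.40 / 1000
  = 94.77 kW


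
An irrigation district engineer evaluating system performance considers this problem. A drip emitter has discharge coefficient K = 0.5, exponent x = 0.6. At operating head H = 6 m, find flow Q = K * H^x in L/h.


Q = K * H^x
  = 0.5 * 6^0.6
  = 0.5 * 2.9302
  = 1.47 L/h


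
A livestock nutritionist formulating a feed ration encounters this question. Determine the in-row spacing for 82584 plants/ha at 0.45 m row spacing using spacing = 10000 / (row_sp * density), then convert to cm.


spacing = 10000 / (row_sp * density)
        = 10000 / (0.45 * 82584)
        = 10000 / 37162.80
        = 0.26909 m = 26.91 cm


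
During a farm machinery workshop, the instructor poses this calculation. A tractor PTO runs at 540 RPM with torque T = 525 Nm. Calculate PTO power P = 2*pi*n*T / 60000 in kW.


P = 2*pi*n*T / 60000
  = 2*pi * 540 * 525 / 60000
  = 1781283.03 / 60000
  = 29.69 kW


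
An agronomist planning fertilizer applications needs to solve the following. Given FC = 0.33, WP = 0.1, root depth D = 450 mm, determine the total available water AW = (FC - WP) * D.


AW = (FC - WP) * D
   = (0.33 - 0.1) * 450
   = 0.23 * 450
   = 103.50 mm


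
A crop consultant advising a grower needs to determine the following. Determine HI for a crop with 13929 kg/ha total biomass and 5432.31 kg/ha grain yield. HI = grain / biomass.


HI = grain_yield / biomass
   = 5432.31 / 13929
   = 0.39


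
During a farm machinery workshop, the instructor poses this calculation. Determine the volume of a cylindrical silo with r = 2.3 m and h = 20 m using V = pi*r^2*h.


V = pi * r^2 * h
  = pi * 2.3^2 * 20
  = pi * 5.29 * 20
  = 332.38 m^3


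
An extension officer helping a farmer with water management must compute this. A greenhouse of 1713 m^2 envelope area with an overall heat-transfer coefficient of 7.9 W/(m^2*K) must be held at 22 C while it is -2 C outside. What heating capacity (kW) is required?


dT = 22 - (-2) = 24 K
Q = U * A * dT
  = 7.9 * 1713 * 24
  = 324784.80 W = 324.78 kW


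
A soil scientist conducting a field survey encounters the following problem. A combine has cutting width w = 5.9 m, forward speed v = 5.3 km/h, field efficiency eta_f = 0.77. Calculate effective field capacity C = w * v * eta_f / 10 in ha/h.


C = w * v * eta_f / 10
  = 5.9 * 5.3 * 0.77 / 10
  = 24.08 / 10
  = 2.41 ha/h


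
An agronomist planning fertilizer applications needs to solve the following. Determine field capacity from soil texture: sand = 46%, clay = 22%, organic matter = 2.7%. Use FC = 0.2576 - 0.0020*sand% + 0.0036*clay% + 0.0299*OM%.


FC = 0.2576 - 0.0020*46 + 0.0036*22 + 0.0299*2.7
   = 0.2576 - 0.0920 + 0.0792 + 0.0807
   = 0.3255


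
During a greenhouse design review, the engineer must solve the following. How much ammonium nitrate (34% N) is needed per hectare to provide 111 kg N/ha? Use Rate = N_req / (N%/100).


Rate = N_required / (N_content / 100)
     = 111 / (34 / 100)
     = 111 / 0.34
     = 326.47 kg/ha


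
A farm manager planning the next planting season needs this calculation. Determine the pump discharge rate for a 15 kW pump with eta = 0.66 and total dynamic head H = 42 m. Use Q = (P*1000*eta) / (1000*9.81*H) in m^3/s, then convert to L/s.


Q = (P * 1000 * eta) / (rho * g * H)
  = (15 * 1000 * 0.66) / (1000 * 9.81 * 42)
  = 9900 / 412020
  = 0.02403 m^3/s = 24.03 L/s


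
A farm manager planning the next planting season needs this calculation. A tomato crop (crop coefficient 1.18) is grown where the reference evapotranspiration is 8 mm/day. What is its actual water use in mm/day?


ETc = Kc * ET0
    = 1.18 * 8
    = 9.44 mm/day


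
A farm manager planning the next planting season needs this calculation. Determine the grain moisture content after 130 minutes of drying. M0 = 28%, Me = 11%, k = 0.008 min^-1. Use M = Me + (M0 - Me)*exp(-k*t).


M = Me + (M0 - Me) * e^(-k*t)
  = 11 + (28 - 11) * e^(-0.008*130)
  = 11 + 17 * e^(-1.040)
  = 11 + 17 * 0.35345
  = 11 + 6.0087
  = 17.01%


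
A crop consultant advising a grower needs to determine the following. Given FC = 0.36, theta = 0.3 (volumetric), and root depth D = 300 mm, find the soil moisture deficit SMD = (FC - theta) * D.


SMD = (FC - theta) * D
    = (0.36 - 0.3) * 300
    = 0.060 * 300
    = 18 mm


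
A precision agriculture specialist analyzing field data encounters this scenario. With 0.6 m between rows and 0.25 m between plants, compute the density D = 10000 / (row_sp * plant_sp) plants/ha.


D = 10000 / (row_sp * plant_sp)
  = 10000 / (0.6 * 0.25)
  = 10000 / 0.1500
  = 66666.67 plants/ha


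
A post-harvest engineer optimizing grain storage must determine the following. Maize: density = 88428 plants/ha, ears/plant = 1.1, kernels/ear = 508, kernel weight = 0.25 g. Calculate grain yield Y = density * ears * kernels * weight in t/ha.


Y = density * ears * kernels * kw
  = 88428 * 1.1 * 508 * 0.25 g/ha
  = 12353391.60 g/ha
  = 12353.39 kg/ha = 12.35 t/ha


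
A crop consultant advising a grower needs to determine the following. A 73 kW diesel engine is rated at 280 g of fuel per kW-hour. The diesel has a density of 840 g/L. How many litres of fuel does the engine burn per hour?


FC = P * BSFC / rho_fuel
   = 73 * 280 / 840
   = 20440 / 840
   = 24.33 L/h


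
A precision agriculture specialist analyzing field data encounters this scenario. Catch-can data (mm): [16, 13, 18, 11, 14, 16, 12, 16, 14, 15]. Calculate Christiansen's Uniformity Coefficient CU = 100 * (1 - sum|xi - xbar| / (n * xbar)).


xbar = 145 / 10 = 14.500
sum|xi - xbar| = 17
CU = 100 * (1 - 17 / (10 * 14.500))
   = 100 * (1 - 0.1172)
   = 88.28%


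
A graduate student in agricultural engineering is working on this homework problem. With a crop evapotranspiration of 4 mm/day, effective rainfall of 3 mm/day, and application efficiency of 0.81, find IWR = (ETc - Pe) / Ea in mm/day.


IWR = (ETc - Pe) / Ea
    = (4 - 3) / 0.81
    = 1 / 0.81
    = 1.23 mm/day


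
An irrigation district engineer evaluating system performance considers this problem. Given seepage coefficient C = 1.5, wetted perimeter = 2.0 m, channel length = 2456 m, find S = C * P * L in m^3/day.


S = C * P * L
  = 1.5 * 2.0 * 2456
  = 7368 m^3/day


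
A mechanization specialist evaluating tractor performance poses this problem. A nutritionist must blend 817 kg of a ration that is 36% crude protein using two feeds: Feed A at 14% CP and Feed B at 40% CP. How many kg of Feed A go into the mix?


parts_A = CP_b - target = 40 - 36 = 4
parts_B = target - CP_a = 36 - 14 = 22
total_parts = 4 + 22 = 26
Feed A = 817 * 4 / 26 = 125.69 kg
Feed B = 817 * 22 / 26 = 691.31 kg

125.69 kg


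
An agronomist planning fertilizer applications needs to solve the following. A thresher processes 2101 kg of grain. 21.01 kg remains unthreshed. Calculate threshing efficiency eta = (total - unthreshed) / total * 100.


eta = (total - unthreshed) / total * 100
    = (2101 - 21.01) / 2101 * 100
    = 2079.99 / 2101 * 100
    = 99%


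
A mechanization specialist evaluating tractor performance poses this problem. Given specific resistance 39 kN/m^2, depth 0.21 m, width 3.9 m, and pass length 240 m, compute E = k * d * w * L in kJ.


E = k * d * w * L
  = 39 * 0.21 * 3.9 * 240
  = 7665.84 kJ


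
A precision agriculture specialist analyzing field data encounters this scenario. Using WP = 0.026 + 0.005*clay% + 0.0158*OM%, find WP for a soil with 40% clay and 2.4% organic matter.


WP = 0.026 + 0.005*40 + 0.0158*2.4
   = 0.026 + 0.2000 + 0.0379
   = 0.2639


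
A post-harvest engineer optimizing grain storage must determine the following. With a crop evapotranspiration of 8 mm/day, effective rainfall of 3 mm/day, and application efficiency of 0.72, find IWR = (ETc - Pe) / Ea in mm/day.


IWR = (ETc - Pe) / Ea
    = (8 - 3) / 0.72
    = 5 / 0.72
    = 6.94 mm/day


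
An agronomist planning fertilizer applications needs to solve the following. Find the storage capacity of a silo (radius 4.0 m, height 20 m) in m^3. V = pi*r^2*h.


V = pi * r^2 * h
  = pi * 4.0^2 * 20
  = pi * 16 * 20
  = 1005.31 m^3


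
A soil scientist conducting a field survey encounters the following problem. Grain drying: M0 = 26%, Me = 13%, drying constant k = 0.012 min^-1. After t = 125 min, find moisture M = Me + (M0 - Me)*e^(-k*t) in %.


M = Me + (M0 - Me) * e^(-k*t)
  = 13 + (26 - 13) * e^(-0.012*125)
  = 13 + 13 * e^(-1.500)
  = 13 + 13 * 0.22313
  = 13 + 2.9007
  = 15.90%


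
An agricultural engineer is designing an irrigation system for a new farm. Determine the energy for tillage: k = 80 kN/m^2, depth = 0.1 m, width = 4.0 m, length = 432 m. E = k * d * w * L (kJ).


E = k * d * w * L
  = 80 * 0.1 * 4.0 * 432
  = 13824 kJ


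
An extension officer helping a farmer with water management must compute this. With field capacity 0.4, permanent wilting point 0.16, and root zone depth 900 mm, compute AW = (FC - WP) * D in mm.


AW = (FC - WP) * D
   = (0.4 - 0.16) * 900
   = 0.24 * 900
   = 216 mm


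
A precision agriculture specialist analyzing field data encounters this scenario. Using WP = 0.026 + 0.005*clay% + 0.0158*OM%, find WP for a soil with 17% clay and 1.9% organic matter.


WP = 0.026 + 0.005*17 + 0.0158*1.9
   = 0.026 + 0.0850 + 0.0300
   = 0.1410


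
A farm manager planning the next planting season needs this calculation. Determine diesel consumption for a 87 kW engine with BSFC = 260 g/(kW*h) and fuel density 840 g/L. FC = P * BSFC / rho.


FC = P * BSFC / rho_fuel
   = 87 * 260 / 840
   = 22620 / 840
   = 26.93 L/h


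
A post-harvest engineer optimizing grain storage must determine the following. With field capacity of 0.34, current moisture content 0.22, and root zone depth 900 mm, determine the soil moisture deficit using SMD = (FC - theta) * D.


SMD = (FC - theta) * D
    = (0.34 - 0.22) * 900
    = 0.120 * 900
    = 108 mm


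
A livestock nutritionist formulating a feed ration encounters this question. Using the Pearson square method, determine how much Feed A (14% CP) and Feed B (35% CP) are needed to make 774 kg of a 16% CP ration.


parts_A = CP_b - target = 35 - 16 = 19
parts_B = target - CP_a = 16 - 14 = 2
total_parts = 19 + 2 = 21
Feed A = 774 * 19 / 21 = 700.29 kg
Feed B = 774 * 2 / 21 = 73.71 kg

700.29 kg


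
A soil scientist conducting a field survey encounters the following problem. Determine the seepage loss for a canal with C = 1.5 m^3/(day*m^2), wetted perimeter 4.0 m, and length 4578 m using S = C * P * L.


S = C * P * L
  = 1.5 * 4.0 * 4578
  = 27468 m^3/day


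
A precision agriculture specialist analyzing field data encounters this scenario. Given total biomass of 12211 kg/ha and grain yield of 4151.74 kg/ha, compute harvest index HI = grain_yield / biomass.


HI = grain_yield / biomass
   = 4151.74 / 12211
   = 0.34


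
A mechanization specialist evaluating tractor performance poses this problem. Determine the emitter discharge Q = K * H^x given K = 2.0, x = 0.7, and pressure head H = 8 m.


Q = K * H^x
  = 2.0 * 8^0.7
  = 2.0 * 4.2871
  = 8.57 L/h


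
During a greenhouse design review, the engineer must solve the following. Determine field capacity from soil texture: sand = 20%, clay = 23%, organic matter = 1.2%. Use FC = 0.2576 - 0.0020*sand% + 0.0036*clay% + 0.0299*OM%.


FC = 0.2576 - 0.0020*20 + 0.0036*23 + 0.0299*1.2
   = 0.2576 - 0.0400 + 0.0828 + 0.0359
   = 0.3363


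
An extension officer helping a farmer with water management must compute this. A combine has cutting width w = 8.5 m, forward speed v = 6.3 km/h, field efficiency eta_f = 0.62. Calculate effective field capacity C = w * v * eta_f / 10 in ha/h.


C = w * v * eta_f / 10
  = 8.5 * 6.3 * 0.62 / 10
  = 33.20 / 10
  = 3.32 ha/h


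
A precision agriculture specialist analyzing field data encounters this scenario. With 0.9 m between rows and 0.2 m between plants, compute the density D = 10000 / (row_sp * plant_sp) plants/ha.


D = 10000 / (row_sp * plant_sp)
  = 10000 / (0.9 * 0.2)
  = 10000 / 0.1800
  = 55555.56 plants/ha


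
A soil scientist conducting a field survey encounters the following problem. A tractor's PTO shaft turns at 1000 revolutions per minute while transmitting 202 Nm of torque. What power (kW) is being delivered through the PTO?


P = 2*pi*n*T / 60000
  = 2*pi * 1000 * 202 / 60000
  = 1269203.43 / 60000
  = 21.15 kW


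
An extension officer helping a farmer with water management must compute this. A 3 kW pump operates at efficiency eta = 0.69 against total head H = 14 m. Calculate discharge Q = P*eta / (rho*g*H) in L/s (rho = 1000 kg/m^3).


Q = (P * 1000 * eta) / (rho * g * H)
  = (3 * 1000 * 0.69) / (1000 * 9.81 * 14)
  = 2070 / 137340
  = 0.01507 m^3/s = 15.07 L/s


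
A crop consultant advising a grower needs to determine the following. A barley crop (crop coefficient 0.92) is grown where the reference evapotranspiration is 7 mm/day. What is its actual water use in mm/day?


ETc = Kc * ET0
    = 0.92 * 7
    = 6.44 mm/day


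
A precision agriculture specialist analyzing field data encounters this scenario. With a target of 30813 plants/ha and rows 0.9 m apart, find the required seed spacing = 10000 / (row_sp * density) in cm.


spacing = 10000 / (row_sp * density)
        = 10000 / (0.9 * 30813)
        = 10000 / 27731.70
        = 0.36060 m = 36.06 cm


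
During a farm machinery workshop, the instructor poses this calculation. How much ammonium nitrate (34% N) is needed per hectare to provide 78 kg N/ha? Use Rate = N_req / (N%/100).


Rate = N_required / (N_content / 100)
     = 78 / (34 / 100)
     = 78 / 0.34
     = 229.41 kg/ha


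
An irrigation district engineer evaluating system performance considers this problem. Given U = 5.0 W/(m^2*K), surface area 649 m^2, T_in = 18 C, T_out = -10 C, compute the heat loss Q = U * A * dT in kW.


dT = 18 - (-10) = 28 K
Q = U * A * dT
  = 5.0 * 649 * 28
  = 90860 W = 90.86 kW


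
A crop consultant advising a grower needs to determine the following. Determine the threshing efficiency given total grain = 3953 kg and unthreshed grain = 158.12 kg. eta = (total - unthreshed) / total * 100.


eta = (total - unthreshed) / total * 100
    = (3953 - 158.12) / 3953 * 100
    = 3794.88 / 3953 * 100
    = 96%


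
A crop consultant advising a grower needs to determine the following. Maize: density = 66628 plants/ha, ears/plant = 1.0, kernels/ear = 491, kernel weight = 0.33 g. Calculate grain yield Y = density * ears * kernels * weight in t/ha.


Y = density * ears * kernels * kw
  = 66628 * 1.0 * 491 * 0.33 g/ha
  = 10795734.84 g/ha
  = 10795.73 kg/ha = 10.80 t/ha


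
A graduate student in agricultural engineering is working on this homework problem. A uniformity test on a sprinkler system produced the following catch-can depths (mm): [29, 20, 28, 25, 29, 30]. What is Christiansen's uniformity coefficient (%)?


xbar = 161 / 6 = 26.833
sum|xi - xbar| = 17.333
CU = 100 * (1 - 17.333 / (6 * 26.833))
   = 100 * (1 - 0.1077)
   = 89.23%


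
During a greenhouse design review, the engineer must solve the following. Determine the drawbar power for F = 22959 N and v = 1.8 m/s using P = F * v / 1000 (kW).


P = F * v / 1000
  = 22959 * 1.8 / 1000
  = 41326.20 / 1000
  = 41.33 kW


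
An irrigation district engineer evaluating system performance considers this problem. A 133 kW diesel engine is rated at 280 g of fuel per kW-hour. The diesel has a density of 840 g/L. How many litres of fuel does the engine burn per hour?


FC = P * BSFC / rho_fuel
   = 133 * 280 / 840
   = 37240 / 840
   = 44.33 L/h


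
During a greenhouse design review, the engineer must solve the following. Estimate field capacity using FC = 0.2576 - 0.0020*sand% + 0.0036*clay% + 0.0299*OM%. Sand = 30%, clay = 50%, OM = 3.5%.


FC = 0.2576 - 0.0020*30 + 0.0036*50 + 0.0299*3.5
   = 0.2576 - 0.0600 + 0.1800 + 0.1047
   = 0.4823
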